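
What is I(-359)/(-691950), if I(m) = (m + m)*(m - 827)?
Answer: -425774/345975 ≈ -1.2306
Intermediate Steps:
I(m) = 2*m*(-827 + m) (I(m) = (2*m)*(-827 + m) = 2*m*(-827 + m))
I(-359)/(-691950) = (2*(-359)*(-827 - 359))/(-691950) = (2*(-359)*(-1186))*(-1/691950) = 851548*(-1/691950) = -425774/345975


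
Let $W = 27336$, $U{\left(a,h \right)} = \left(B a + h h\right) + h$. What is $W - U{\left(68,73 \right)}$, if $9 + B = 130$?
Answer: $13706$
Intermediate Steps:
$B = 121$ ($B = -9 + 130 = 121$)
$U{\left(a,h \right)} = h + h^{2} + 121 a$ ($U{\left(a,h \right)} = \left(121 a + h h\right) + h = \left(121 a + h^{2}\right) + h = \left(h^{2} + 121 a\right) + h = h + h^{2} + 121 a$)
$W - U{\left(68,73 \right)} = 27336 - \left(73 + 73^{2} + 121 \cdot 68\right) = 27336 - \left(73 + 5329 + 8228\right) = 27336 - 13630 = 13706$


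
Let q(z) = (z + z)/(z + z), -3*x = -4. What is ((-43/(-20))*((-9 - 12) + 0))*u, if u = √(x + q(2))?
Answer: -301*√21/20 ≈ -68.968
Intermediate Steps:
x = 4/3 (x = -⅓*(-4) = 4/3 ≈ 1.3333)
q(z) = 1 (q(z) = (2*z)/((2*z)) = (2*z)*(1/(2*z)) = 1)
u = √21/3 (u = √(4/3 + 1) = √(7/3) = √21/3 ≈ 1.5275)
((-43/(-20))*((-9 - 12) + 0))*u = ((-43/(-20))*((-9 - 12) + 0))*(√21/3) = ((-43*(-1/20))*(-21 + 0))*(√21/3) = ((43/20)*(-21))*(√21/3) = -301*√21/20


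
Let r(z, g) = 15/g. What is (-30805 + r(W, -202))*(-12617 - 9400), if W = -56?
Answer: 137003534625/202 ≈ 6.7824e+8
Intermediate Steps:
(-30805 + r(W, -202))*(-12617 - 9400) = (-30805 + 15/(-202))*(-12617 - 9400) = (-30805 + 15*(-1/202))*(-22017) = (-30805 - 15/202)*(-22017) = -6222625/202*(-22017) = 137003534625/202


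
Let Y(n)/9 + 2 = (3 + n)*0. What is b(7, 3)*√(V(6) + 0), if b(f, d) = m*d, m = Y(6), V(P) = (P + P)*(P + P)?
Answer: -648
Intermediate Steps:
Y(n) = -18 (Y(n) = -18 + 9*((3 + n)*0) = -18 + 9*0 = -18 + 0 = -18)
V(P) = 4*P² (V(P) = (2*P)*(2*P) = 4*P²)
m = -18
b(f, d) = -18*d
b(7, 3)*√(V(6) + 0) = (-18*3)*√(4*6² + 0) = -54*√(4*36 + 0) = -54*√(144 + 0) = -54*√144 = -54*12 = -648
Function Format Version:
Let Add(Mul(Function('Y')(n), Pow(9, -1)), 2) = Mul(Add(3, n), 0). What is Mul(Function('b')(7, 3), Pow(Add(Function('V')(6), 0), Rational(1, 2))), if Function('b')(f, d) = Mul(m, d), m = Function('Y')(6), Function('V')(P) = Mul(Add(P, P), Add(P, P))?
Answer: -648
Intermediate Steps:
Function('Y')(n) = -18 (Function('Y')(n) = Add(-18, Mul(9, Mul(Add(3, n), 0))) = Add(-18, Mul(9, 0)) = Add(-18, 0) = -18)
Function('V')(P) = Mul(4, Pow(P, 2)) (Function('V')(P) = Mul(Mul(2, P), Mul(2, P)) = Mul(4, Pow(P, 2)))
m = -18
Function('b')(f, d) = Mul(-18, d)
Mul(Function('b')(7, 3), Pow(Add(Function('V')(6), 0), Rational(1, 2))) = Mul(Mul(-18, 3), Pow(Add(Mul(4, Pow(6, 2)), 0), Rational(1, 2))) = Mul(-54, Pow(Add(Mul(4, 36), 0), Rational(1, 2))) = Mul(-54, Pow(Add(144, 0), Rational(1, 2))) = Mul(-54, Pow(144, Rational(1, 2))) = Mul(-54, 12) = -648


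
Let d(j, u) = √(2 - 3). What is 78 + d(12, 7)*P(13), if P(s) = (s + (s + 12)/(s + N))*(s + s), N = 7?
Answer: 78 + 741*I/2 ≈ 78.0 + 370.5*I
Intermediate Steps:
d(j, u) = I (d(j, u) = √(-1) = I)
P(s) = 2*s*(s + (12 + s)/(7 + s)) (P(s) = (s + (s + 12)/(s + 7))*(s + s) = (s + (12 + s)/(7 + s))*(2*s) = 2*s*(s + (12 + s)/(7 + s)))
78 + d(12, 7)*P(13) = 78 + I*(2*13*(12 + 13² + 8*13)/(7 + 13)) = 78 + I*(2*13*(12 + 169 + 104)/20) = 78 + I*(2*13*(1/20)*285) = 78 + I*(741/2) = 78 + 741*I/2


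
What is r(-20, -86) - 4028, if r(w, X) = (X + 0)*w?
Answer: -2308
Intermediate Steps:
r(w, X) = X*w
r(-20, -86) - 4028 = -86*(-20) - 4028 = 1720 - 4028 = -2308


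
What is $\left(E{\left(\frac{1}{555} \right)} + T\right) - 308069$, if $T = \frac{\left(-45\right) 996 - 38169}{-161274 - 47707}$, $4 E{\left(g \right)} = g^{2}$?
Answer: $- \frac{79323195198661019}{257485490100} \approx -3.0807 \cdot 10^{5}$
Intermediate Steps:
$E{\left(g \right)} = \frac{g^{2}}{4}$
$T = \frac{82989}{208981}$ ($T = \frac{-44820 - 38169}{-208981} = \left(-82989\right) \left(- \frac{1}{208981}\right) = \frac{82989}{208981} \approx 0.39711$)
$\left(E{\left(\frac{1}{555} \right)} + T\right) - 308069 = \left(\frac{\left(\frac{1}{555}\right)^{2}}{4} + \frac{82989}{208981}\right) - 308069 = \left(\frac{1}{4 \cdot 308025} + \frac{82989}{208981}\right) - 308069 = \left(\frac{1}{4} \cdot \frac{1}{308025} + \frac{82989}{208981}\right) - 308069 = \left(\frac{1}{1232100} + \frac{82989}{208981}\right) - 308069 = \frac{102250955881}{257485490100} - 308069 = - \frac{79323195198661019}{257485490100}$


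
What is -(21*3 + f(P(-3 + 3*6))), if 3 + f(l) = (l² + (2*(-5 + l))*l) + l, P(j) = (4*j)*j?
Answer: -2421960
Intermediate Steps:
P(j) = 4*j²
f(l) = -3 + l + l² + l*(-10 + 2*l) (f(l) = -3 + ((l² + (2*(-5 + l))*l) + l) = -3 + ((l² + (-10 + 2*l)*l) + l) = -3 + ((l² + l*(-10 + 2*l)) + l) = -3 + (l + l² + l*(-10 + 2*l)) = -3 + l + l² + l*(-10 + 2*l))
-(21*3 + f(P(-3 + 3*6))) = -(21*3 + (-3 - 36*(-3 + 3*6)² + 3*(4*(-3 + 3*6)²)²)) = -(63 + (-3 - 36*(-3 + 18)² + 3*(4*(-3 + 18)²)²)) = -(63 + (-3 - 36*15² + 3*(4*15²)²)) = -(63 + (-3 - 36*225 + 3*(4*225)²)) = -(63 + (-3 - 9*900 + 3*900²)) = -(63 + (-3 - 8100 + 3*810000)) = -(63 + (-3 - 8100 + 2430000)) = -(63 + 2421897) = -1*2421960 = -2421960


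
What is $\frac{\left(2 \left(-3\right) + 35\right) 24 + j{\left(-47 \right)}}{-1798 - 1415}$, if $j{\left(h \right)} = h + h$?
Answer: $- \frac{86}{459} \approx -0.18736$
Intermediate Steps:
$j{\left(h \right)} = 2 h$
$\frac{\left(2 \left(-3\right) + 35\right) 24 + j{\left(-47 \right)}}{-1798 - 1415} = \frac{\left(2 \left(-3\right) + 35\right) 24 + 2 \left(-47\right)}{-1798 - 1415} = \frac{\left(-6 + 35\right) 24 - 94}{-3213} = \left(29 \cdot 24 - 94\right) \left(- \frac{1}{3213}\right) = \left(696 - 94\right) \left(- \frac{1}{3213}\right) = 602 \left(- \frac{1}{3213}\right) = - \frac{86}{459}$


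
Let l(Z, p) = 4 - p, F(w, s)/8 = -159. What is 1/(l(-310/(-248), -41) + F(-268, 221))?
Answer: -1/1227 ≈ -0.00081500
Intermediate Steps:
F(w, s) = -1272 (F(w, s) = 8*(-159) = -1272)
1/(l(-310/(-248), -41) + F(-268, 221)) = 1/((4 - 1*(-41)) - 1272) = 1/((4 + 41) - 1272) = 1/(45 - 1272) = 1/(-1227) = -1/1227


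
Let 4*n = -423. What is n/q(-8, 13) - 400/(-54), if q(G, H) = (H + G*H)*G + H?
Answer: 193793/26676 ≈ 7.2647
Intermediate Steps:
n = -423/4 (n = (¼)*(-423) = -423/4 ≈ -105.75)
q(G, H) = H + G*(H + G*H) (q(G, H) = G*(H + G*H) + H = H + G*(H + G*H))
n/q(-8, 13) - 400/(-54) = -423*1/(13*(1 - 8 + (-8)²))/4 - 400/(-54) = -423*1/(13*(1 - 8 + 64))/4 - 400*(-1/54) = -423/(4*(13*57)) + 200/27 = -423/4/741 + 200/27 = -423/4*1/741 + 200/27 = -141/988 + 200/27 = 193793/26676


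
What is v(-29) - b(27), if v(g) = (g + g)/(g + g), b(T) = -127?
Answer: 128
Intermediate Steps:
v(g) = 1 (v(g) = (2*g)/((2*g)) = (2*g)*(1/(2*g)) = 1)
v(-29) - b(27) = 1 - 1*(-127) = 1 + 127 = 128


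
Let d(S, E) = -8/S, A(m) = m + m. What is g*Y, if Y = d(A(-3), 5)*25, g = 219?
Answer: 7300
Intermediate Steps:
A(m) = 2*m
Y = 100/3 (Y = -8/(2*(-3))*25 = -8/(-6)*25 = -8*(-1/6)*25 = (4/3)*25 = 100/3 ≈ 33.333)
g*Y = 219*(100/3) = 7300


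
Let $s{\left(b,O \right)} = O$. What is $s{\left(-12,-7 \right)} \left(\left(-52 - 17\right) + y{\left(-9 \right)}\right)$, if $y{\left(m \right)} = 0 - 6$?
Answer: $525$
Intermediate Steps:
$y{\left(m \right)} = -6$ ($y{\left(m \right)} = 0 - 6 = -6$)
$s{\left(-12,-7 \right)} \left(\left(-52 - 17\right) + y{\left(-9 \right)}\right) = - 7 \left(\left(-52 - 17\right) - 6\right) = - 7 \left(-69 - 6\right) = \left(-7\right) \left(-75\right) = 525$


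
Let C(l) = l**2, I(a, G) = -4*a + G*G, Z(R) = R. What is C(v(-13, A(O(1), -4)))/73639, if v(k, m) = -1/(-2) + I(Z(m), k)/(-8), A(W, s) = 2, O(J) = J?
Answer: 24649/4712896 ≈ 0.0052301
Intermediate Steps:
I(a, G) = G**2 - 4*a (I(a, G) = -4*a + G**2 = G**2 - 4*a)
v(k, m) = 1/2 + m/2 - k**2/8 (v(k, m) = -1/(-2) + (k**2 - 4*m)/(-8) = -1*(-1/2) + (k**2 - 4*m)*(-1/8) = 1/2 + (m/2 - k**2/8) = 1/2 + m/2 - k**2/8)
C(v(-13, A(O(1), -4)))/73639 = (1/2 + (1/2)*2 - 1/8*(-13)**2)**2/73639 = (1/2 + 1 - 1/8*169)**2*(1/73639) = (1/2 + 1 - 169/8)**2*(1/73639) = (-157/8)**2*(1/73639) = (24649/64)*(1/73639) = 24649/4712896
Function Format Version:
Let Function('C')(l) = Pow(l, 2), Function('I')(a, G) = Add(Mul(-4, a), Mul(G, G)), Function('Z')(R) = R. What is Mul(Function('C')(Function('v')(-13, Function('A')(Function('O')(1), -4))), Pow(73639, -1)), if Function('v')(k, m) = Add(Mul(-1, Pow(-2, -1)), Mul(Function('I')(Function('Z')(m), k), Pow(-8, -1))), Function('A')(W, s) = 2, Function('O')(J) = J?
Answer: Rational(24649, 4712896) ≈ 0.0052301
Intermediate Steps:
Function('I')(a, G) = Add(Pow(G, 2), Mul(-4, a)) (Function('I')(a, G) = Add(Mul(-4, a), Pow(G, 2)) = Add(Pow(G, 2), Mul(-4, a)))
Function('v')(k, m) = Add(Rational(1, 2), Mul(Rational(1, 2), m), Mul(Rational(-1, 8), Pow(k, 2))) (Function('v')(k, m) = Add(Mul(-1, Pow(-2, -1)), Mul(Add(Pow(k, 2), Mul(-4, m)), Pow(-8, -1))) = Add(Mul(-1, Rational(-1, 2)), Mul(Add(Pow(k, 2), Mul(-4, m)), Rational(-1, 8))) = Add(Rational(1, 2), Add(Mul(Rational(1, 2), m), Mul(Rational(-1, 8), Pow(k, 2)))) = Add(Rational(1, 2), Mul(Rational(1, 2), m), Mul(Rational(-1, 8), Pow(k, 2))))
Mul(Function('C')(Function('v')(-13, Function('A')(Function('O')(1), -4))), Pow(73639, -1)) = Mul(Pow(Add(Rational(1, 2), Mul(Rational(1, 2), 2), Mul(Rational(-1, 8), Pow(-13, 2))), 2), Pow(73639, -1)) = Mul(Pow(Add(Rational(1, 2), 1, Mul(Rational(-1, 8), 169)), 2), Rational(1, 73639)) = Mul(Pow(Add(Rational(1, 2), 1, Rational(-169, 8)), 2), Rational(1, 73639)) = Mul(Pow(Rational(-157, 8), 2), Rational(1, 73639)) = Mul(Rational(24649, 64), Rational(1, 73639)) = Rational(24649, 4712896)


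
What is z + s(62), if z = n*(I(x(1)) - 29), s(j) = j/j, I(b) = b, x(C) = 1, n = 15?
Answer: -419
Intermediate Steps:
s(j) = 1
z = -420 (z = 15*(1 - 29) = 15*(-28) = -420)
z + s(62) = -420 + 1 = -419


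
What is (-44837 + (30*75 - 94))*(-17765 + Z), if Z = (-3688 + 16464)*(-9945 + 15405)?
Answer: -2976538581795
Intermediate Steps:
Z = 69756960 (Z = 12776*5460 = 69756960)
(-44837 + (30*75 - 94))*(-17765 + Z) = (-44837 + (30*75 - 94))*(-17765 + 69756960) = (-44837 + (2250 - 94))*69739195 = (-44837 + 2156)*69739195 = -42681*69739195 = -2976538581795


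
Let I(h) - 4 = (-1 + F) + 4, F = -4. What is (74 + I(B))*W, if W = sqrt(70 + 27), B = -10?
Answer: 77*sqrt(97) ≈ 758.36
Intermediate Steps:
I(h) = 3 (I(h) = 4 + ((-1 - 4) + 4) = 4 + (-5 + 4) = 4 - 1 = 3)
W = sqrt(97) ≈ 9.8489
(74 + I(B))*W = (74 + 3)*sqrt(97) = 77*sqrt(97)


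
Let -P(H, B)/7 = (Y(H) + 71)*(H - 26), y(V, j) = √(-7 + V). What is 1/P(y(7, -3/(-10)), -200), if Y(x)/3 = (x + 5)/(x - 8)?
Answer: 4/50323 ≈ 7.9487e-5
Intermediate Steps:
Y(x) = 3*(5 + x)/(-8 + x) (Y(x) = 3*((x + 5)/(x - 8)) = 3*((5 + x)/(-8 + x)) = 3*(5 + x)/(-8 + x))
P(H, B) = -7*(-26 + H)*(71 + 3*(5 + H)/(-8 + H)) (P(H, B) = -7*(3*(5 + H)/(-8 + H) + 71)*(H - 26) = -7*(71 + 3*(5 + H)/(-8 + H))*(-26 + H) = -7*(-26 + H)*(71 + 3*(5 + H)/(-8 + H)))
1/P(y(7, -3/(-10)), -200) = 1/(7*(-14378 - 74*(√(-7 + 7))² + 2477*√(-7 + 7))/(-8 + √(-7 + 7))) = 1/(7*(-14378 - 74*(√0)² + 2477*√0)/(-8 + √0)) = 1/(7*(-14378 - 74*0² + 2477*0)/(-8 + 0)) = 1/(7*(-14378 - 74*0 + 0)/(-8)) = 1/(7*(-⅛)*(-14378 + 0 + 0)) = 1/(7*(-⅛)*(-14378)) = 1/(50323/4) = 4/50323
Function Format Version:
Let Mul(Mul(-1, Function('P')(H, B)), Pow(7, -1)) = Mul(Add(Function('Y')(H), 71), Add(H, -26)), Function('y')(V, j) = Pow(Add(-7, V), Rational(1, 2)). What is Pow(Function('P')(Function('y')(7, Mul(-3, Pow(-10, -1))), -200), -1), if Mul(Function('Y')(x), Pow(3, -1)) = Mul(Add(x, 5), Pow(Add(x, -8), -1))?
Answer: Rational(4, 50323) ≈ 7.9487e-5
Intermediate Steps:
Function('Y')(x) = Mul(3, Pow(Add(-8, x), -1), Add(5, x)) (Function('Y')(x) = Mul(3, Mul(Add(x, 5), Pow(Add(x, -8), -1))) = Mul(3, Mul(Add(5, x), Pow(Add(-8, x), -1))) = Mul(3, Mul(Pow(Add(-8, x), -1), Add(5, x))) = Mul(3, Pow(Add(-8, x), -1), Add(5, x)))
Function('P')(H, B) = Mul(-7, Add(-26, H), Add(71, Mul(3, Pow(Add(-8, H), -1), Add(5, H)))) (Function('P')(H, B) = Mul(-7, Mul(Add(Mul(3, Pow(Add(-8, H), -1), Add(5, H)), 71), Add(H, -26))) = Mul(-7, Mul(Add(71, Mul(3, Pow(Add(-8, H), -1), Add(5, H))), Add(-26, H))) = Mul(-7, Mul(Add(-26, H), Add(71, Mul(3, Pow(Add(-8, H), -1), Add(5, H))))) = Mul(-7, Add(-26, H), Add(71, Mul(3, Pow(Add(-8, H), -1), Add(5, H)))))
Pow(Function('P')(Function('y')(7, Mul(-3, Pow(-10, -1))), -200), -1) = Pow(Mul(7, Pow(Add(-8, Pow(Add(-7, 7), Rational(1, 2))), -1), Add(-14378, Mul(-74, Pow(Pow(Add(-7, 7), Rational(1, 2)), 2)), Mul(2477, Pow(Add(-7, 7), Rational(1, 2))))), -1) = Pow(Mul(7, Pow(Add(-8, Pow(0, Rational(1, 2))), -1), Add(-14378, Mul(-74, Pow(Pow(0, Rational(1, 2)), 2)), Mul(2477, Pow(0, Rational(1, 2))))), -1) = Pow(Mul(7, Pow(Add(-8, 0), -1), Add(-14378, Mul(-74, Pow(0, 2)), Mul(2477, 0))), -1) = Pow(Mul(7, Pow(-8, -1), Add(-14378, Mul(-74, 0), 0)), -1) = Pow(Mul(7, Rational(-1, 8), Add(-14378, 0, 0)), -1) = Pow(Mul(7, Rational(-1, 8), -14378), -1) = Pow(Rational(50323, 4), -1) = Rational(4, 50323)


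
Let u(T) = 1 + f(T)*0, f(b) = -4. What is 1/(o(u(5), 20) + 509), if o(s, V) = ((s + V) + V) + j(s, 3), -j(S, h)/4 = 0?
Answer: 1/550 ≈ 0.0018182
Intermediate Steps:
j(S, h) = 0 (j(S, h) = -4*0 = 0)
u(T) = 1 (u(T) = 1 - 4*0 = 1 + 0 = 1)
o(s, V) = s + 2*V (o(s, V) = ((s + V) + V) + 0 = ((V + s) + V) + 0 = (s + 2*V) + 0 = s + 2*V)
1/(o(u(5), 20) + 509) = 1/((1 + 2*20) + 509) = 1/((1 + 40) + 509) = 1/(41 + 509) = 1/550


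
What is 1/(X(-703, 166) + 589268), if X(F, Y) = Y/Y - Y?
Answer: 1/589103 ≈ 1.6975e-6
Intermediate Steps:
X(F, Y) = 1 - Y
1/(X(-703, 166) + 589268) = 1/((1 - 1*166) + 589268) = 1/((1 - 166) + 589268) = 1/(-165 + 589268) = 1/589103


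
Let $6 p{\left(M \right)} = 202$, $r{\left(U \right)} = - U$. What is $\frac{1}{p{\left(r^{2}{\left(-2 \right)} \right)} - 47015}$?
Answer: $- \frac{3}{140944} \approx -2.1285 \cdot 10^{-5}$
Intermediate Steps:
$p{\left(M \right)} = \frac{101}{3}$ ($p{\left(M \right)} = \frac{1}{6} \cdot 202 = \frac{101}{3}$)
$\frac{1}{p{\left(r^{2}{\left(-2 \right)} \right)} - 47015} = \frac{1}{\frac{101}{3} - 47015} = \frac{1}{- \frac{140944}{3}} = - \frac{3}{140944}$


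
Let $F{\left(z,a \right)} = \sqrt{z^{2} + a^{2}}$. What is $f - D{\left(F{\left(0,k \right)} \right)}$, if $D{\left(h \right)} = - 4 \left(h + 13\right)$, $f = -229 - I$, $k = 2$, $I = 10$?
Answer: $-179$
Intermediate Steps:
$F{\left(z,a \right)} = \sqrt{a^{2} + z^{2}}$
$f = -239$ ($f = -229 - 10 = -239$)
$D{\left(h \right)} = -52 - 4 h$ ($D{\left(h \right)} = - 4 \left(13 + h\right) = -52 - 4 h$)
$f - D{\left(F{\left(0,k \right)} \right)} = -239 - \left(-52 - 4 \sqrt{2^{2} + 0^{2}}\right) = -239 - \left(-52 - 4 \sqrt{4 + 0}\right) = -239 - \left(-52 - 4 \sqrt{4}\right) = -239 - \left(-52 - 8\right) = -239 - -60 = -239 + 60 = -179$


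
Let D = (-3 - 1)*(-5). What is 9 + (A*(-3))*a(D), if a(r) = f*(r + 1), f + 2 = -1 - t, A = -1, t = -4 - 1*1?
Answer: 135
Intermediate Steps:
t = -5 (t = -4 - 1 = -5)
f = 2 (f = -2 + (-1 - 1*(-5)) = -2 + (-1 + 5) = -2 + 4 = 2)
D = 20 (D = -4*(-5) = 20)
a(r) = 2 + 2*r (a(r) = 2*(r + 1) = 2*(1 + r) = 2 + 2*r)
9 + (A*(-3))*a(D) = 9 + (-1*(-3))*(2 + 2*20) = 9 + 3*(2 + 40) = 9 + 3*42 = 9 + 126 = 135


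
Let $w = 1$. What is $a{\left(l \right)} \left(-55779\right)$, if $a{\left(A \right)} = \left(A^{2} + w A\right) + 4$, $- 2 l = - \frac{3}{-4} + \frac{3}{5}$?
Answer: $- \frac{337407171}{1600} \approx -2.1088 \cdot 10^{5}$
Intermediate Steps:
$l = - \frac{27}{40}$ ($l = - \frac{- \frac{3}{-4} + \frac{3}{5}}{2} = - \frac{\left(-3\right) \left(- \frac{1}{4}\right) + 3 \cdot \frac{1}{5}}{2} = - \frac{\frac{3}{4} + \frac{3}{5}}{2} = \left(- \frac{1}{2}\right) \frac{27}{20} = - \frac{27}{40} \approx -0.675$)
$a{\left(A \right)} = 4 + A + A^{2}$ ($a{\left(A \right)} = \left(A^{2} + 1 A\right) + 4 = \left(A^{2} + A\right) + 4 = \left(A + A^{2}\right) + 4 = 4 + A + A^{2}$)
$a{\left(l \right)} \left(-55779\right) = \left(4 - \frac{27}{40} + \left(- \frac{27}{40}\right)^{2}\right) \left(-55779\right) = \left(4 - \frac{27}{40} + \frac{729}{1600}\right) \left(-55779\right) = \frac{6049}{1600} \left(-55779\right) = - \frac{337407171}{1600}$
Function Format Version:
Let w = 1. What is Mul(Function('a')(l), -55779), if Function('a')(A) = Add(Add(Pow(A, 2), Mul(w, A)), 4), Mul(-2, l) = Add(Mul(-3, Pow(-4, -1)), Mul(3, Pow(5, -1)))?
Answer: Rational(-337407171, 1600) ≈ -2.1088e+5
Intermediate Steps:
l = Rational(-27, 40) (l = Mul(Rational(-1, 2), Add(Mul(-3, Pow(-4, -1)), Mul(3, Pow(5, -1)))) = Mul(Rational(-1, 2), Add(Mul(-3, Rational(-1, 4)), Mul(3, Rational(1, 5)))) = Mul(Rational(-1, 2), Add(Rational(3, 4), Rational(3, 5))) = Mul(Rational(-1, 2), Rational(27, 20)) = Rational(-27, 40) ≈ -0.67500)
Function('a')(A) = Add(4, A, Pow(A, 2)) (Function('a')(A) = Add(Add(Pow(A, 2), Mul(1, A)), 4) = Add(Add(Pow(A, 2), A), 4) = Add(Add(A, Pow(A, 2)), 4) = Add(4, A, Pow(A, 2)))
Mul(Function('a')(l), -55779) = Mul(Add(4, Rational(-27, 40), Pow(Rational(-27, 40), 2)), -55779) = Mul(Add(4, Rational(-27, 40), Rational(729, 1600)), -55779) = Mul(Rational(6049, 1600), -55779) = Rational(-337407171, 1600)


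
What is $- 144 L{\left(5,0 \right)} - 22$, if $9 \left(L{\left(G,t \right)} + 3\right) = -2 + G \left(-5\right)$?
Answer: $842$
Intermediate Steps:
$L{\left(G,t \right)} = - \frac{29}{9} - \frac{5 G}{9}$ ($L{\left(G,t \right)} = -3 + \frac{-2 + G \left(-5\right)}{9} = -3 + \frac{-2 - 5 G}{9} = -3 - \left(\frac{2}{9} + \frac{5 G}{9}\right) = - \frac{29}{9} - \frac{5 G}{9}$)
$- 144 L{\left(5,0 \right)} - 22 = - 144 \left(- \frac{29}{9} - \frac{25}{9}\right) - 22 = \left(-144\right) \left(-6\right) - 22 = 864 - 22 = 842$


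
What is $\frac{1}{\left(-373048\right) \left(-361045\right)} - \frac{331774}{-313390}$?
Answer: $\frac{4468568294540723}{4220959501999240} \approx 1.0587$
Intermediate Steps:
$\frac{1}{\left(-373048\right) \left(-361045\right)} - \frac{331774}{-313390} = \left(- \frac{1}{373048}\right) \left(- \frac{1}{361045}\right) - - \frac{165887}{156695} = \frac{1}{134687115160} + \frac{165887}{156695} = \frac{4468568294540723}{4220959501999240}$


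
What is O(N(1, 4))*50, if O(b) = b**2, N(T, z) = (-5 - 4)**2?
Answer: 328050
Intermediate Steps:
N(T, z) = 81 (N(T, z) = (-9)**2 = 81)
O(N(1, 4))*50 = 81**2*50 = 6561*50 = 328050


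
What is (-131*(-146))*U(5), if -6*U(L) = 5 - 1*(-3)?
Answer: -76504/3 ≈ -25501.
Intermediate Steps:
U(L) = -4/3 (U(L) = -(5 - 1*(-3))/6 = -(5 + 3)/6 = -⅙*8 = -4/3)
(-131*(-146))*U(5) = -131*(-146)*(-4/3) = 19126*(-4/3) = -76504/3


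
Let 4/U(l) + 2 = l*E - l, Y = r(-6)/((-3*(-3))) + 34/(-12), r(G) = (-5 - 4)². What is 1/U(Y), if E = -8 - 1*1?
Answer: -191/12 ≈ -15.917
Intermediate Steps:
E = -9 (E = -8 - 1 = -9)
r(G) = 81 (r(G) = (-9)² = 81)
Y = 37/6 (Y = 81/((-3*(-3))) + 34/(-12) = 81/9 + 34*(-1/12) = 81*(⅑) - 17/6 = 9 - 17/6 = 37/6 ≈ 6.1667)
U(l) = 4/(-2 - 10*l) (U(l) = 4/(-2 + (l*(-9) - l)) = 4/(-2 + (-9*l - l)) = 4/(-2 - 10*l))
1/U(Y) = 1/(-2/(1 + 5*(37/6))) = 1/(-2/(1 + 185/6)) = 1/(-2/191/6) = 1/(-2*6/191) = 1/(-12/191) = -191/12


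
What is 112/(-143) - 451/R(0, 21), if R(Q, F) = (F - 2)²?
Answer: -104925/51623 ≈ -2.0325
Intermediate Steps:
R(Q, F) = (-2 + F)²
112/(-143) - 451/R(0, 21) = 112/(-143) - 451/(-2 + 21)² = 112*(-1/143) - 451/(19²) = -112/143 - 451/361 = -104925/51623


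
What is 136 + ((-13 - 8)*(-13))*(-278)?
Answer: -75758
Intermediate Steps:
136 + ((-13 - 8)*(-13))*(-278) = 136 - 21*(-13)*(-278) = 136 + 273*(-278) = 136 - 75894 = -75758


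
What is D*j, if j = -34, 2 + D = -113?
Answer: 3910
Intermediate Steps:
D = -115 (D = -2 - 113 = -115)
D*j = -115*(-34) = 3910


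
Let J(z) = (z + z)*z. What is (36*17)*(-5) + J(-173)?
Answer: 56798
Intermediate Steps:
J(z) = 2*z**2 (J(z) = (2*z)*z = 2*z**2)
(36*17)*(-5) + J(-173) = (36*17)*(-5) + 2*(-173)**2 = 612*(-5) + 2*29929 = -3060 + 59858 = 56798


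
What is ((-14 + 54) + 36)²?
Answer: 5776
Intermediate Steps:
((-14 + 54) + 36)² = (40 + 36)² = 76² = 5776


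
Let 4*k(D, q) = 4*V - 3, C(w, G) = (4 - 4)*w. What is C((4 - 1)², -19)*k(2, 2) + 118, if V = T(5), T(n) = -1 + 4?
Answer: 118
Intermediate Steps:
T(n) = 3
V = 3
C(w, G) = 0 (C(w, G) = 0*w = 0)
k(D, q) = 9/4 (k(D, q) = (4*3 - 3)/4 = (12 - 3)/4 = (¼)*9 = 9/4)
C((4 - 1)², -19)*k(2, 2) + 118 = 0*(9/4) + 118 = 0 + 118 = 118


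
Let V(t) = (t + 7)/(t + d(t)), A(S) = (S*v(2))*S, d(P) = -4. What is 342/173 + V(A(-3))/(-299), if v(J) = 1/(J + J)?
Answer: 722207/362089 ≈ 1.9946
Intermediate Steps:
v(J) = 1/(2*J)
A(S) = S**2/4 (A(S) = (S*((1/2)/2))*S = (S*((1/2)*(1/2)))*S = (S*(1/4))*S = (S/4)*S = S**2/4)
V(t) = (7 + t)/(-4 + t) (V(t) = (t + 7)/(t - 4) = (7 + t)/(-4 + t))
342/173 + V(A(-3))/(-299) = 342/173 + ((7 + (1/4)*(-3)**2)/(-4 + (1/4)*(-3)**2))/(-299) = 342*(1/173) + ((7 + (1/4)*9)/(-4 + (1/4)*9))*(-1/299) = 342/173 + ((7 + 9/4)/(-4 + 9/4))*(-1/299) = 342/173 + ((37/4)/(-7/4))*(-1/299) = 342/173 - 4/7*37/4*(-1/299) = 342/173 - 37/7*(-1/299) = 342/173 + 37/2093 = 722207/362089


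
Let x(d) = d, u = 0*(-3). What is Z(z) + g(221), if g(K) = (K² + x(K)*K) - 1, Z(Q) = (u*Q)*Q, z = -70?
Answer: 97681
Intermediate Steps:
u = 0
Z(Q) = 0 (Z(Q) = (0*Q)*Q = 0*Q = 0)
g(K) = -1 + 2*K² (g(K) = (K² + K*K) - 1 = (K² + K²) - 1 = 2*K² - 1 = -1 + 2*K²)
Z(z) + g(221) = 0 + (-1 + 2*221²) = 0 + (-1 + 2*48841) = 0 + (-1 + 97682) = 0 + 97681 = 97681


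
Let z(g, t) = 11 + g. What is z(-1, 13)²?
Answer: 100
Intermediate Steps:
z(-1, 13)² = (11 - 1)² = 10² = 100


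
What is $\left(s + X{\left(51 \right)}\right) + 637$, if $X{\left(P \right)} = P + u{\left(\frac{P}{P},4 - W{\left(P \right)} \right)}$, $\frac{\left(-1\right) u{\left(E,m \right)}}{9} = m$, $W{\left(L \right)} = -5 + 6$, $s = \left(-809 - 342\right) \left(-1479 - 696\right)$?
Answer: $2504086$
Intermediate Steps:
$s = 2503425$ ($s = \left(-1151\right) \left(-2175\right) = 2503425$)
$W{\left(L \right)} = 1$
$u{\left(E,m \right)} = - 9 m$
$X{\left(P \right)} = -27 + P$ ($X{\left(P \right)} = P - 9 \left(4 - 1\right) = P - 27 = -27 + P$)
$\left(s + X{\left(51 \right)}\right) + 637 = \left(2503425 + \left(-27 + 51\right)\right) + 637 = \left(2503425 + 24\right) + 637 = 2503449 + 637 = 2504086$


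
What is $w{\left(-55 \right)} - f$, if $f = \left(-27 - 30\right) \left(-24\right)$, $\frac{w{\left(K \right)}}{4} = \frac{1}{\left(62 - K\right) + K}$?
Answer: $- \frac{42406}{31} \approx -1367.9$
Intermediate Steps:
$w{\left(K \right)} = \frac{2}{31}$ ($w{\left(K \right)} = \frac{4}{\left(62 - K\right) + K} = \frac{4}{62} = 4 \cdot \frac{1}{62} = \frac{2}{31}$)
$f = 1368$ ($f = \left(-57\right) \left(-24\right) = 1368$)
$w{\left(-55 \right)} - f = \frac{2}{31} - 1368 = - \frac{42406}{31}$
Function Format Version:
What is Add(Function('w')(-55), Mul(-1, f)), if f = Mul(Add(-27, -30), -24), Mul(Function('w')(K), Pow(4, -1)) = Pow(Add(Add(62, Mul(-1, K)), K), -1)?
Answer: Rational(-42406, 31) ≈ -1367.9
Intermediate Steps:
Function('w')(K) = Rational(2, 31) (Function('w')(K) = Mul(4, Pow(Add(Add(62, Mul(-1, K)), K), -1)) = Mul(4, Pow(62, -1)) = Mul(4, Rational(1, 62)) = Rational(2, 31))
f = 1368 (f = Mul(-57, -24) = 1368)
Add(Function('w')(-55), Mul(-1, f)) = Add(Rational(2, 31), Mul(-1, 1368)) = Add(Rational(2, 31), -1368) = Rational(-42406, 31)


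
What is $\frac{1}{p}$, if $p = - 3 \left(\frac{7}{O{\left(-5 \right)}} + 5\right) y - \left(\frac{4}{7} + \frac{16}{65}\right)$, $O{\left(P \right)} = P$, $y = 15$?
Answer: $- \frac{455}{74082} \approx -0.0061418$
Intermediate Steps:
$p = - \frac{74082}{455}$ ($p = - 3 \left(\frac{7}{-5} + 5\right) 15 - \left(\frac{4}{7} + \frac{16}{65}\right) = - 3 \left(7 \left(- \frac{1}{5}\right) + 5\right) 15 - \frac{372}{455} = - 3 \left(- \frac{7}{5} + 5\right) 15 - \frac{372}{455} = \left(-3\right) \frac{18}{5} \cdot 15 - \frac{372}{455} = \left(- \frac{54}{5}\right) 15 - \frac{372}{455} = -162 - \frac{372}{455} = - \frac{74082}{455} \approx -162.82$)
$\frac{1}{p} = \frac{1}{- \frac{74082}{455}} = - \frac{455}{74082}$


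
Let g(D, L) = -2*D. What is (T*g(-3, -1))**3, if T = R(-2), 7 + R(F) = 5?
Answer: -1728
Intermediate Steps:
R(F) = -2 (R(F) = -7 + 5 = -2)
T = -2
(T*g(-3, -1))**3 = (-(-4)*(-3))**3 = (-2*6)**3 = (-12)**3 = -1728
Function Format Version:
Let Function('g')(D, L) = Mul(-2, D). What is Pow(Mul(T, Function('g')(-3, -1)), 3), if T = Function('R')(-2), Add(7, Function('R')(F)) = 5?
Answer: -1728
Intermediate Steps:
Function('R')(F) = -2 (Function('R')(F) = Add(-7, 5) = -2)
T = -2
Pow(Mul(T, Function('g')(-3, -1)), 3) = Pow(Mul(-2, Mul(-2, -3)), 3) = Pow(Mul(-2, 6), 3) = Pow(-12, 3) = -1728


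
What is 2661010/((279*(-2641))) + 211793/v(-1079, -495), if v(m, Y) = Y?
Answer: -5828686751/13508715 ≈ -431.48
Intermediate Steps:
2661010/((279*(-2641))) + 211793/v(-1079, -495) = 2661010/((279*(-2641))) + 211793/(-495) = 2661010/(-736839) + 211793*(-1/495) = 2661010*(-1/736839) - 211793/495 = -2661010/736839 - 211793/495 = -5828686751/13508715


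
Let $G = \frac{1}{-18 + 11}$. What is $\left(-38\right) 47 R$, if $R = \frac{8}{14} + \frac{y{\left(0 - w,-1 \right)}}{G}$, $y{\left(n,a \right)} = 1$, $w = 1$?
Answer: $\frac{80370}{7} \approx 11481.0$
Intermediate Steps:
$G = - \frac{1}{7}$ ($G = \frac{1}{-7} = - \frac{1}{7} \approx -0.14286$)
$R = - \frac{45}{7}$ ($R = \frac{8}{14} + 1 \frac{1}{- \frac{1}{7}} = 8 \cdot \frac{1}{14} + 1 \left(-7\right) = \frac{4}{7} - 7 = - \frac{45}{7} \approx -6.4286$)
$\left(-38\right) 47 R = \left(-38\right) 47 \left(- \frac{45}{7}\right) = \left(-1786\right) \left(- \frac{45}{7}\right) = \frac{80370}{7}$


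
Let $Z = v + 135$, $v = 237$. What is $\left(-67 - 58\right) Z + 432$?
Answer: $-46068$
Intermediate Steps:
$Z = 372$ ($Z = 237 + 135 = 372$)
$\left(-67 - 58\right) Z + 432 = \left(-67 - 58\right) 372 + 432 = \left(-125\right) 372 + 432 = -46500 + 432 = -46068$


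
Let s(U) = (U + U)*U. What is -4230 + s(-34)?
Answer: -1918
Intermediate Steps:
s(U) = 2*U² (s(U) = (2*U)*U = 2*U²)
-4230 + s(-34) = -4230 + 2*(-34)² = -4230 + 2*1156 = -4230 + 2312 = -1918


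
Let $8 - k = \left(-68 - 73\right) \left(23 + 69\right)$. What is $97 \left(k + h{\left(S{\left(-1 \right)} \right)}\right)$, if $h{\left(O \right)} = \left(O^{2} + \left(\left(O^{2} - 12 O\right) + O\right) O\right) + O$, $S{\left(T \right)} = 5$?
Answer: $1247420$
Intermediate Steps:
$k = 12980$ ($k = 8 - \left(-68 - 73\right) \left(23 + 69\right) = 8 - \left(-141\right) 92 = 8 - -12972 = 8 + 12972 = 12980$)
$h{\left(O \right)} = O + O^{2} + O \left(O^{2} - 11 O\right)$ ($h{\left(O \right)} = \left(O^{2} + \left(O^{2} - 11 O\right) O\right) + O = \left(O^{2} + O \left(O^{2} - 11 O\right)\right) + O = O + O^{2} + O \left(O^{2} - 11 O\right)$)
$97 \left(k + h{\left(S{\left(-1 \right)} \right)}\right) = 97 \left(12980 + 5 \left(1 + 5^{2} - 50\right)\right) = 97 \left(12980 + 5 \left(1 + 25 - 50\right)\right) = 97 \left(12980 + 5 \left(-24\right)\right) = 97 \left(12980 - 120\right) = 97 \cdot 12860 = 1247420$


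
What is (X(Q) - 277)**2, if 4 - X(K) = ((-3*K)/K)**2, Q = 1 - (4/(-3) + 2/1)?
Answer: 79524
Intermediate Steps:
Q = 1/3 (Q = 1 - (4*(-1/3) + 2*1) = 1 - (-4/3 + 2) = 1 - 1*2/3 = 1 - 2/3 = 1/3 ≈ 0.33333)
X(K) = -5 (X(K) = 4 - ((-3*K)/K)**2 = 4 - 1*(-3)**2 = 4 - 1*9 = 4 - 9 = -5)
(X(Q) - 277)**2 = (-5 - 277)**2 = (-282)**2 = 79524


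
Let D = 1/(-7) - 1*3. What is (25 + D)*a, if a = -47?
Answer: -7191/7 ≈ -1027.3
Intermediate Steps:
D = -22/7 (D = 1*(-⅐) - 3 = -⅐ - 3 = -22/7 ≈ -3.1429)
(25 + D)*a = (25 - 22/7)*(-47) = (153/7)*(-47) = -7191/7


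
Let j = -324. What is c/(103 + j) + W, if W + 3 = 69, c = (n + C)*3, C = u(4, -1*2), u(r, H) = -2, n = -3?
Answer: 14601/221 ≈ 66.068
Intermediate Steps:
C = -2
c = -15 (c = (-3 - 2)*3 = -5*3 = -15)
W = 66 (W = -3 + 69 = 66)
c/(103 + j) + W = -15/(103 - 324) + 66 = -15/(-221) + 66 = -15*(-1/221) + 66 = 15/221 + 66 = 14601/221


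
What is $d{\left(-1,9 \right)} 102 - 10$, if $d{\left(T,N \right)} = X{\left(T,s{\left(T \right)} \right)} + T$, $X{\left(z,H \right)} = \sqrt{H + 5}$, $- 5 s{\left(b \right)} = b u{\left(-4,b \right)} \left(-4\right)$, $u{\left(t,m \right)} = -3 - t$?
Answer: $-112 + \frac{102 \sqrt{105}}{5} \approx 97.038$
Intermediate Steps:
$s{\left(b \right)} = \frac{4 b}{5}$ ($s{\left(b \right)} = - \frac{b \left(-3 - -4\right) \left(-4\right)}{5} = - \frac{b \left(-3 + 4\right) \left(-4\right)}{5} = - \frac{b 1 \left(-4\right)}{5} = - \frac{b \left(-4\right)}{5} = - \frac{\left(-4\right) b}{5} = \frac{4 b}{5}$)
$X{\left(z,H \right)} = \sqrt{5 + H}$
$d{\left(T,N \right)} = T + \sqrt{5 + \frac{4 T}{5}}$ ($d{\left(T,N \right)} = \sqrt{5 + \frac{4 T}{5}} + T = T + \sqrt{5 + \frac{4 T}{5}}$)
$d{\left(-1,9 \right)} 102 - 10 = \left(-1 + \frac{\sqrt{125 + 20 \left(-1\right)}}{5}\right) 102 - 10 = \left(-1 + \frac{\sqrt{125 - 20}}{5}\right) 102 - 10 = \left(-1 + \frac{\sqrt{105}}{5}\right) 102 - 10 = \left(-102 + \frac{102 \sqrt{105}}{5}\right) - 10 = -112 + \frac{102 \sqrt{105}}{5}$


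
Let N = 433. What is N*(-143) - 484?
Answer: -62403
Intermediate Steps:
N*(-143) - 484 = 433*(-143) - 484 = -61919 - 484 = -62403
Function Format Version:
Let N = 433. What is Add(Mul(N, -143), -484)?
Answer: -62403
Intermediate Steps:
Add(Mul(N, -143), -484) = Add(Mul(433, -143), -484) = Add(-61919, -484) = -62403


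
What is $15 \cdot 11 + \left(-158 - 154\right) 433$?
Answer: $-134931$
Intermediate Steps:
$15 \cdot 11 + \left(-158 - 154\right) 433 = 165 - 135096 = -134931$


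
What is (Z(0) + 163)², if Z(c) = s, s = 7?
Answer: 28900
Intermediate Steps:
Z(c) = 7
(Z(0) + 163)² = (7 + 163)² = 170² = 28900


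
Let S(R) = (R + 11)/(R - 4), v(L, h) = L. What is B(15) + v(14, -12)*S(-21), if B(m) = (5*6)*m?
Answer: 2278/5 ≈ 455.60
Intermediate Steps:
S(R) = (11 + R)/(-4 + R)
B(m) = 30*m
B(15) + v(14, -12)*S(-21) = 30*15 + 14*((11 - 21)/(-4 - 21)) = 450 + 14*(-10/(-25)) = 450 + 14*(-1/25*(-10)) = 450 + 14*(⅖) = 450 + 28/5 = 2278/5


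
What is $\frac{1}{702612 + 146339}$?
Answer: $\frac{1}{848951} \approx 1.1779 \cdot 10^{-6}$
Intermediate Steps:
$\frac{1}{702612 + 146339} = \frac{1}{848951}$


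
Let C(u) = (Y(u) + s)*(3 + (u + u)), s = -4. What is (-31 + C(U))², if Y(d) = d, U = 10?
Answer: 11449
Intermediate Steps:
C(u) = (-4 + u)*(3 + 2*u) (C(u) = (u - 4)*(3 + (u + u)) = (-4 + u)*(3 + 2*u))
(-31 + C(U))² = (-31 + (-12 - 5*10 + 2*10²))² = (-31 + (-12 - 50 + 2*100))² = (-31 + (-12 - 50 + 200))² = (-31 + 138)² = 107² = 11449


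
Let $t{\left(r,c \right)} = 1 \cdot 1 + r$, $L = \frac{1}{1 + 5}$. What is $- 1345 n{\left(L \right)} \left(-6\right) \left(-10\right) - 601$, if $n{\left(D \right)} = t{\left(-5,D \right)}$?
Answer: $322199$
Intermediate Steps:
$L = \frac{1}{6} \approx 0.16667$
$t{\left(r,c \right)} = 1 + r$
$n{\left(D \right)} = -4$ ($n{\left(D \right)} = 1 - 5 = -4$)
$- 1345 n{\left(L \right)} \left(-6\right) \left(-10\right) - 601 = - 1345 \left(-4\right) \left(-6\right) \left(-10\right) - 601 = - 1345 \cdot 24 \left(-10\right) - 601 = \left(-1345\right) \left(-240\right) - 601 = 322800 - 601 = 322199$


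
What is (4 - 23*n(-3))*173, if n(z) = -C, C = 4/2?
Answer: 8650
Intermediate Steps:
C = 2 (C = 4*(1/2) = 2)
n(z) = -2 (n(z) = -1*2 = -2)
(4 - 23*n(-3))*173 = (4 - 23*(-2))*173 = (4 + 46)*173 = 50*173 = 8650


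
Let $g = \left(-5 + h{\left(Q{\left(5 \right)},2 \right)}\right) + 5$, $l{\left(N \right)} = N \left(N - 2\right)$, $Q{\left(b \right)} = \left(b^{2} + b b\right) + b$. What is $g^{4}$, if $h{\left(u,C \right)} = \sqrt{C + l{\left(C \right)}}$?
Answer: $4$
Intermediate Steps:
$Q{\left(b \right)} = b + 2 b^{2}$ ($Q{\left(b \right)} = \left(b^{2} + b^{2}\right) + b = 2 b^{2} + b = b + 2 b^{2}$)
$l{\left(N \right)} = N \left(-2 + N\right)$
$h{\left(u,C \right)} = \sqrt{C + C \left(-2 + C\right)}$
$g = \sqrt{2}$ ($g = \left(-5 + \sqrt{2 \left(-1 + 2\right)}\right) + 5 = \left(-5 + \sqrt{2 \cdot 1}\right) + 5 = \left(-5 + \sqrt{2}\right) + 5 = \sqrt{2} \approx 1.4142$)
$g^{4} = \left(\sqrt{2}\right)^{4} = 4$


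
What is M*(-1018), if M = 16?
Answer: -16288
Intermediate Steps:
M*(-1018) = 16*(-1018) = -16288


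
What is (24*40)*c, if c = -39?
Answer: -37440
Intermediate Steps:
(24*40)*c = (24*40)*(-39) = 960*(-39) = -37440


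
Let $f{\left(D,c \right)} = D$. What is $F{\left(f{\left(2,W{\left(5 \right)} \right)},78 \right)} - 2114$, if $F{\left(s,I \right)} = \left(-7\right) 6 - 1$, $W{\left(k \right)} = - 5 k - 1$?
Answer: $-2157$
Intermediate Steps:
$W{\left(k \right)} = -1 - 5 k$
$F{\left(s,I \right)} = -43$ ($F{\left(s,I \right)} = -42 - 1 = -43$)
$F{\left(f{\left(2,W{\left(5 \right)} \right)},78 \right)} - 2114 = -43 - 2114 = -2157$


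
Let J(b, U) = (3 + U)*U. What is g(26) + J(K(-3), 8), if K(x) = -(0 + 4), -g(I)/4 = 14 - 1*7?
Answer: 60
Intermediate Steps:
g(I) = -28 (g(I) = -4*(14 - 1*7) = -4*(14 - 7) = -4*7 = -28)
K(x) = -4 (K(x) = -1*4 = -4)
J(b, U) = U*(3 + U)
g(26) + J(K(-3), 8) = -28 + 8*(3 + 8) = -28 + 8*11 = -28 + 88 = 60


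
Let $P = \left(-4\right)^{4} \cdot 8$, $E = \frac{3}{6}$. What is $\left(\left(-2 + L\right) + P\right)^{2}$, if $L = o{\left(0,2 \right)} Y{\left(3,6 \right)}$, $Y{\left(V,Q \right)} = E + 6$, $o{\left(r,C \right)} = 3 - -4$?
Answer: $\frac{17497489}{4} \approx 4.3744 \cdot 10^{6}$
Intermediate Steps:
$E = \frac{1}{2}$ ($E = 3 \cdot \frac{1}{6} = \frac{1}{2} \approx 0.5$)
$P = 2048$ ($P = 256 \cdot 8 = 2048$)
$o{\left(r,C \right)} = 7$ ($o{\left(r,C \right)} = 3 + 4 = 7$)
$Y{\left(V,Q \right)} = \frac{13}{2}$ ($Y{\left(V,Q \right)} = \frac{1}{2} + 6 = \frac{13}{2}$)
$L = \frac{91}{2}$ ($L = 7 \cdot \frac{13}{2} = \frac{91}{2} \approx 45.5$)
$\left(\left(-2 + L\right) + P\right)^{2} = \left(\left(-2 + \frac{91}{2}\right) + 2048\right)^{2} = \left(\frac{87}{2} + 2048\right)^{2} = \left(\frac{4183}{2}\right)^{2} = \frac{17497489}{4}$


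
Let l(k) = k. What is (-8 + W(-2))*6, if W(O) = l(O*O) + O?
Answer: -36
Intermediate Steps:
W(O) = O + O**2 (W(O) = O*O + O = O**2 + O = O + O**2)
(-8 + W(-2))*6 = (-8 - 2*(1 - 2))*6 = (-8 - 2*(-1))*6 = (-8 + 2)*6 = -6*6 = -36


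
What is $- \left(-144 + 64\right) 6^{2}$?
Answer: $2880$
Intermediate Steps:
$- \left(-144 + 64\right) 6^{2} = - \left(-80\right) 36 = \left(-1\right) \left(-2880\right) = 2880$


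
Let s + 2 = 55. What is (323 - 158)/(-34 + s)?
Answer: 165/19 ≈ 8.6842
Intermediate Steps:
s = 53 (s = -2 + 55 = 53)
(323 - 158)/(-34 + s) = (323 - 158)/(-34 + 53) = 165/19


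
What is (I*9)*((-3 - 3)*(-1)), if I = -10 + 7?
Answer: -162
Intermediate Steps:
I = -3
(I*9)*((-3 - 3)*(-1)) = (-3*9)*((-3 - 3)*(-1)) = -(-162)*(-1) = -27*6 = -162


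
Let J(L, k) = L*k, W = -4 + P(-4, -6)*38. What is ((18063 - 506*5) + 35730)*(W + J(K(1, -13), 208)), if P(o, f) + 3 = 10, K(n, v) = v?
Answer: -125184246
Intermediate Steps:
P(o, f) = 7 (P(o, f) = -3 + 10 = 7)
W = 262 (W = -4 + 7*38 = -4 + 266 = 262)
((18063 - 506*5) + 35730)*(W + J(K(1, -13), 208)) = ((18063 - 506*5) + 35730)*(262 - 13*208) = ((18063 - 2530) + 35730)*(262 - 2704) = (15533 + 35730)*(-2442) = 51263*(-2442) = -125184246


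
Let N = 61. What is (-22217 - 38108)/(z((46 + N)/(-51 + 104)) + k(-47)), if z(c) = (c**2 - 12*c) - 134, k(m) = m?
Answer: 169452925/565032 ≈ 299.90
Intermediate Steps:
z(c) = -134 + c**2 - 12*c
(-22217 - 38108)/(z((46 + N)/(-51 + 104)) + k(-47)) = (-22217 - 38108)/((-134 + ((46 + 61)/(-51 + 104))**2 - 12*(46 + 61)/(-51 + 104)) - 47) = -60325/((-134 + (107/53)**2 - 1284/53) - 47) = -60325/((-134 + (107*(1/53))**2 - 1284/53) - 47) = -60325/((-134 + (107/53)**2 - 12*107/53) - 47) = -60325/((-134 + 11449/2809 - 1284/53) - 47) = -60325/(-433009/2809 - 47) = -60325/(-565032/2809) = -60325*(-2809/565032) = 169452925/565032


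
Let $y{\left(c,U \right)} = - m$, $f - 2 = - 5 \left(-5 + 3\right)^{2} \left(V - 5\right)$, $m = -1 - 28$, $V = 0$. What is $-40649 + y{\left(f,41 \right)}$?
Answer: $-40620$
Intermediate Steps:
$m = -29$ ($m = -1 - 28 = -29$)
$f = 102$ ($f = 2 + - 5 \left(-5 + 3\right)^{2} \left(0 - 5\right) = 2 + - 5 \left(-2\right)^{2} \left(-5\right) = 2 + \left(-5\right) 4 \left(-5\right) = 2 - -100 = 2 + 100 = 102$)
$y{\left(c,U \right)} = 29$ ($y{\left(c,U \right)} = \left(-1\right) \left(-29\right) = 29$)
$-40649 + y{\left(f,41 \right)} = -40649 + 29 = -40620$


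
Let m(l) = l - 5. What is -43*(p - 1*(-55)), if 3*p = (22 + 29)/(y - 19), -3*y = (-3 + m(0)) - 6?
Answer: -2314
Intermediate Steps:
m(l) = -5 + l
y = 14/3 (y = -((-3 + (-5 + 0)) - 6)/3 = -((-3 - 5) - 6)/3 = -(-8 - 6)/3 = -⅓*(-14) = 14/3 ≈ 4.6667)
p = -51/43 (p = ((22 + 29)/(14/3 - 19))/3 = (51/(-43/3))/3 = (51*(-3/43))/3 = (⅓)*(-153/43) = -51/43 ≈ -1.1860)
-43*(p - 1*(-55)) = -43*(-51/43 - 1*(-55)) = -43*(-51/43 + 55) = -43*2314/43 = -2314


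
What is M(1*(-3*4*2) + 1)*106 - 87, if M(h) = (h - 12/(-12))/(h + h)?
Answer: -835/23 ≈ -36.304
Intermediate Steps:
M(h) = (1 + h)/(2*h) (M(h) = (h - 12*(-1/12))/((2*h)) = (h + 1)*(1/(2*h)) = (1 + h)*(1/(2*h)) = (1 + h)/(2*h))
M(1*(-3*4*2) + 1)*106 - 87 = ((1 + (1*(-3*4*2) + 1))/(2*(1*(-3*4*2) + 1)))*106 - 87 = ((1 + (1*(-12*2) + 1))/(2*(1*(-12*2) + 1)))*106 - 87 = ((1 + (1*(-24) + 1))/(2*(1*(-24) + 1)))*106 - 87 = ((1 + (-24 + 1))/(2*(-24 + 1)))*106 - 87 = ((½)*(1 - 23)/(-23))*106 - 87 = ((½)*(-1/23)*(-22))*106 - 87 = (11/23)*106 - 87 = 1166/23 - 87 = -835/23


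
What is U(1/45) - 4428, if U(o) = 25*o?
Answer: -39847/9 ≈ -4427.4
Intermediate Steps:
U(1/45) - 4428 = 25/45 - 4428 = 25*(1/45) - 4428 = 5/9 - 4428 = -39847/9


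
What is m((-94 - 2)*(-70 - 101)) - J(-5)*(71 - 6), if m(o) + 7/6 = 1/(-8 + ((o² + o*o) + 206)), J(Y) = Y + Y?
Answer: 174850951403/269485155 ≈ 648.83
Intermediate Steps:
J(Y) = 2*Y
m(o) = -7/6 + 1/(198 + 2*o²) (m(o) = -7/6 + 1/(-8 + ((o² + o*o) + 206)) = -7/6 + 1/(-8 + ((o² + o²) + 206)) = -7/6 + 1/(-8 + (2*o² + 206)) = -7/6 + 1/(-8 + (206 + 2*o²)) = -7/6 + 1/(198 + 2*o²))
m((-94 - 2)*(-70 - 101)) - J(-5)*(71 - 6) = (-690 - 7*(-94 - 2)²*(-70 - 101)²)/(6*(99 + ((-94 - 2)*(-70 - 101))²)) - 2*(-5)*(71 - 6) = (-690 - 7*(-96*(-171))²)/(6*(99 + (-96*(-171))²)) - (-10)*65 = (-690 - 7*16416²)/(6*(99 + 16416²)) - 1*(-650) = (-690 - 7*269485056)/(6*(99 + 269485056)) + 650 = (⅙)*(-690 - 1886395392)/269485155 + 650 = (⅙)*(1/269485155)*(-1886396082) + 650 = -314399347/269485155 + 650 = 174850951403/269485155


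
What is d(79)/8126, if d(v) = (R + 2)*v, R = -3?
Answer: -79/8126 ≈ -0.0097219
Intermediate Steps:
d(v) = -v (d(v) = (-3 + 2)*v = -v)
d(79)/8126 = -1*79/8126 = -79*1/8126 = -79/8126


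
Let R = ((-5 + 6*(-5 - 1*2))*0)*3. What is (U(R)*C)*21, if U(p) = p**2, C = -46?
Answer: 0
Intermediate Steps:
R = 0 (R = ((-5 + 6*(-5 - 2))*0)*3 = ((-5 + 6*(-7))*0)*3 = ((-5 - 42)*0)*3 = -47*0*3 = 0*3 = 0)
(U(R)*C)*21 = (0**2*(-46))*21 = (0*(-46))*21 = 0*21 = 0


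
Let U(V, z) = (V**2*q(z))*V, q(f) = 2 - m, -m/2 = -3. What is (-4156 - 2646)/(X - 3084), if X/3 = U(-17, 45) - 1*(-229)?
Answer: -6802/56559 ≈ -0.12026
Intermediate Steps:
m = 6 (m = -2*(-3) = 6)
q(f) = -4 (q(f) = 2 - 1*6 = 2 - 6 = -4)
U(V, z) = -4*V**3 (U(V, z) = (V**2*(-4))*V = (-4*V**2)*V = -4*V**3)
X = 59643 (X = 3*(-4*(-17)**3 - 1*(-229)) = 3*(-4*(-4913) + 229) = 3*(19652 + 229) = 3*19881 = 59643)
(-4156 - 2646)/(X - 3084) = (-4156 - 2646)/(59643 - 3084) = -6802/56559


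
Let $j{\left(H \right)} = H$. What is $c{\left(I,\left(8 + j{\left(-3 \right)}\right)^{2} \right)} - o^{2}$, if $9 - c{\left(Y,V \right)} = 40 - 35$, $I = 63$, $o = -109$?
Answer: $-11877$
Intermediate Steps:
$c{\left(Y,V \right)} = 4$ ($c{\left(Y,V \right)} = 9 - \left(40 - 35\right) = 9 - 5 = 4$)
$c{\left(I,\left(8 + j{\left(-3 \right)}\right)^{2} \right)} - o^{2} = 4 - \left(-109\right)^{2} = 4 - 11881 = -11877$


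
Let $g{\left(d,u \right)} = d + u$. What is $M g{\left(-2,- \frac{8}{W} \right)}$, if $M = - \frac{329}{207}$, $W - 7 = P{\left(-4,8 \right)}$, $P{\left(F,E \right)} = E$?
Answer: $\frac{12502}{3105} \approx 4.0264$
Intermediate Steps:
$W = 15$ ($W = 7 + 8 = 15$)
$M = - \frac{329}{207}$ ($M = \left(-329\right) \frac{1}{207} = - \frac{329}{207} \approx -1.5894$)
$M g{\left(-2,- \frac{8}{W} \right)} = - \frac{329 \left(-2 - \frac{8}{15}\right)}{207} = \left(- \frac{329}{207}\right) \left(- \frac{38}{15}\right) = \frac{12502}{3105}$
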